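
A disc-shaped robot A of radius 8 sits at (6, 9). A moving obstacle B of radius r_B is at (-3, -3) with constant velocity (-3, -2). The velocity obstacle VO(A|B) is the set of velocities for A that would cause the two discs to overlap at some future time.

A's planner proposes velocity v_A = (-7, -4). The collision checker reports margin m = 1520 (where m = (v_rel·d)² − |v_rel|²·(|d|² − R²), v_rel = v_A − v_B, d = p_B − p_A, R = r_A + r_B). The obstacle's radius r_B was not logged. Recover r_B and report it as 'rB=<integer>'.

m = 1520
d = (-9, -12);  v_rel = (-4, -2),  |v_rel|² = 20
v_rel×d = (-4)·(-12) − (-2)·(-9) = 30
since m = R²·20 − 30²:  R² = (900 + 1520) / 20 = 121
R = √121 = 11  ⇒  r_B = 11 − 8 = 3

rB=3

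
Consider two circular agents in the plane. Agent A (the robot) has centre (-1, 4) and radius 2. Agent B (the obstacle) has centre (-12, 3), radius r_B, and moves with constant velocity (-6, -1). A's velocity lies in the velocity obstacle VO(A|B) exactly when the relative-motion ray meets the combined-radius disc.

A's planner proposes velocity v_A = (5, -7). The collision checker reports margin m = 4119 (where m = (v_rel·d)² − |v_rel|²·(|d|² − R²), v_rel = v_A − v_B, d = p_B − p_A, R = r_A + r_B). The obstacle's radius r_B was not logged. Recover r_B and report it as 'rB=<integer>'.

m = 4119
d = (-11, -1);  v_rel = (11, -6),  |v_rel|² = 157
v_rel×d = (11)·(-1) − (-6)·(-11) = -77
since m = R²·157 − (-77)²:  R² = (5929 + 4119) / 157 = 64
R = √64 = 8  ⇒  r_B = 8 − 2 = 6

rB=6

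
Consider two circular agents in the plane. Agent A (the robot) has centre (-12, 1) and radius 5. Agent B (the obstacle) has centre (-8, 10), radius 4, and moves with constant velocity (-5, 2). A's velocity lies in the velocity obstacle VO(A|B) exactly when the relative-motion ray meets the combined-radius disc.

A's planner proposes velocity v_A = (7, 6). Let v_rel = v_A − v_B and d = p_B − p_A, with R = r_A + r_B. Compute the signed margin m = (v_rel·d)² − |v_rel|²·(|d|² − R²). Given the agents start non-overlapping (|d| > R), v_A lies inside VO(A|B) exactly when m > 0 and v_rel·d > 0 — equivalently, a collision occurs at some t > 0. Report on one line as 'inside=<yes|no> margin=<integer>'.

d = (4, 9),  |d|² = 97;  R = 5+4 = 9,  c = 97−9² = 16
v_rel = (12, 4),  |v_rel|² = 160;  v_rel·d = (12)·(4) + (4)·(9) = 84
160·t² − 168·t + 16 = 0  ⇒  m = 84² − 160·16 = 4496
m = 4496 > 0,  v_rel·d = 84 > 0  ⇒  inside

inside=yes margin=4496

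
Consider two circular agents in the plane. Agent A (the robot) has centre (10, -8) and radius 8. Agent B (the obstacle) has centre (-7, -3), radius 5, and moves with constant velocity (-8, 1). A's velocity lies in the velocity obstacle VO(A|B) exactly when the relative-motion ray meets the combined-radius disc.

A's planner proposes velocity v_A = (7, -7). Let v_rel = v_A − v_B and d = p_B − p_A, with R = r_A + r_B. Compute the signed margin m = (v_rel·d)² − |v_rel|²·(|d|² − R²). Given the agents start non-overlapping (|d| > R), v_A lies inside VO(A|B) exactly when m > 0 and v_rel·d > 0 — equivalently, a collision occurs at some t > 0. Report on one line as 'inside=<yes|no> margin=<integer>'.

d = (-17, 5),  |d|² = 314;  R = 8+5 = 13,  c = 314−13² = 145
v_rel = (15, -8),  |v_rel|² = 289;  v_rel·d = (15)·(-17) + (-8)·(5) = -295
289·t² + 590·t + 145 = 0  ⇒  m = (-295)² − 289·145 = 45120
m = 45120 > 0,  v_rel·d = -295 < 0  ⇒  outside

inside=no margin=45120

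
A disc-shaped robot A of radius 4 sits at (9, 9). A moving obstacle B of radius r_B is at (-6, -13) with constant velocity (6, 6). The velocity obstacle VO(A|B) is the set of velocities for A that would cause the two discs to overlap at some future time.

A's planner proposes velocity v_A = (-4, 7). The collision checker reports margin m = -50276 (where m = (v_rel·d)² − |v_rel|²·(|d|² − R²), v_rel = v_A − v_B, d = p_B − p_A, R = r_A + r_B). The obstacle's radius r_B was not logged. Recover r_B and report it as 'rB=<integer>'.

m = -50276
d = (-15, -22);  v_rel = (-10, 1),  |v_rel|² = 101
v_rel×d = (-10)·(-22) − (1)·(-15) = 235
since m = R²·101 − 235²:  R² = (55225 + -50276) / 101 = 49
R = √49 = 7  ⇒  r_B = 7 − 4 = 3

rB=3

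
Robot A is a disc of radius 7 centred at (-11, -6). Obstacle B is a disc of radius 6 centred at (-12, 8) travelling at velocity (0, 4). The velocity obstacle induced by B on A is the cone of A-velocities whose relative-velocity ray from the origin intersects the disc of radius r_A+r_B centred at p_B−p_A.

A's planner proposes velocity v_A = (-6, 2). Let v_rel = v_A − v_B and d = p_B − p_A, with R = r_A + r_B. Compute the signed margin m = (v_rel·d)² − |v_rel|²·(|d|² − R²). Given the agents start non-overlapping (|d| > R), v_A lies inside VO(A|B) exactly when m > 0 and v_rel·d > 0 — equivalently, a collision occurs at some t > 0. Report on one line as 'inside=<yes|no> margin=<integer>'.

d = (-1, 14),  |d|² = 197;  R = 7+6 = 13,  c = 197−13² = 28
v_rel = (-6, -2),  |v_rel|² = 40;  v_rel·d = (-6)·(-1) + (-2)·(14) = -22
40·t² + 44·t + 28 = 0  ⇒  m = (-22)² − 40·28 = -636
m = -636 < 0,  v_rel·d = -22 < 0  ⇒  outside

inside=no margin=-636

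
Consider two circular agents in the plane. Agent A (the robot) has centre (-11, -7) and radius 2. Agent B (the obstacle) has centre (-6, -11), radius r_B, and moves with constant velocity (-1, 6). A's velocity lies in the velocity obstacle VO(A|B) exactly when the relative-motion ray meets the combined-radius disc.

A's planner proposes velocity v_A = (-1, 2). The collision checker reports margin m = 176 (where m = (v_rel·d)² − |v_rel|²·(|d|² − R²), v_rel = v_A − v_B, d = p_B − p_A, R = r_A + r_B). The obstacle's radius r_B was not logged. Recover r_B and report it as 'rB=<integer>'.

m = 176
d = (5, -4);  v_rel = (0, -4),  |v_rel|² = 16
v_rel×d = (0)·(-4) − (-4)·(5) = 20
since m = R²·16 − 20²:  R² = (400 + 176) / 16 = 36
R = √36 = 6  ⇒  r_B = 6 − 2 = 4

rB=4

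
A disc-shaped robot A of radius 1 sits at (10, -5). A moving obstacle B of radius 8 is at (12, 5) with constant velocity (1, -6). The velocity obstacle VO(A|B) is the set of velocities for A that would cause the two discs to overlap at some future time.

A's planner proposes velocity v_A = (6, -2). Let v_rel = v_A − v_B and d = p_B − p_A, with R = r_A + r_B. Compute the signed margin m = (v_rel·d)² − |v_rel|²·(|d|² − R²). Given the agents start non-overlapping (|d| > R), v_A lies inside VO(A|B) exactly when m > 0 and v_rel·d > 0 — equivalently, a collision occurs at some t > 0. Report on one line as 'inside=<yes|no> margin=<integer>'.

d = (2, 10),  |d|² = 104;  R = 1+8 = 9,  c = 104−9² = 23
v_rel = (5, 4),  |v_rel|² = 41;  v_rel·d = (5)·(2) + (4)·(10) = 50
41·t² − 100·t + 23 = 0  ⇒  m = 50² − 41·23 = 1557
m = 1557 > 0,  v_rel·d = 50 > 0  ⇒  inside

inside=yes margin=1557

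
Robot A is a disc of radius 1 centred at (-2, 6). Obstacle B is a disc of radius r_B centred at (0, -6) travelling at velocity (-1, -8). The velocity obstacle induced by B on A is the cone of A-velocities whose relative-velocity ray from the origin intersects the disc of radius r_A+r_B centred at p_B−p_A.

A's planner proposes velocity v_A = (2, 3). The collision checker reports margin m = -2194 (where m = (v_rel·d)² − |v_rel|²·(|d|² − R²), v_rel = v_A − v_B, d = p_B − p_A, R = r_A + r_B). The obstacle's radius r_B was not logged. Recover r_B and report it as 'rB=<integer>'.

m = -2194
d = (2, -12);  v_rel = (3, 11),  |v_rel|² = 130
v_rel×d = (3)·(-12) − (11)·(2) = -58
since m = R²·130 − (-58)²:  R² = (3364 + -2194) / 130 = 9
R = √9 = 3  ⇒  r_B = 3 − 1 = 2

rB=2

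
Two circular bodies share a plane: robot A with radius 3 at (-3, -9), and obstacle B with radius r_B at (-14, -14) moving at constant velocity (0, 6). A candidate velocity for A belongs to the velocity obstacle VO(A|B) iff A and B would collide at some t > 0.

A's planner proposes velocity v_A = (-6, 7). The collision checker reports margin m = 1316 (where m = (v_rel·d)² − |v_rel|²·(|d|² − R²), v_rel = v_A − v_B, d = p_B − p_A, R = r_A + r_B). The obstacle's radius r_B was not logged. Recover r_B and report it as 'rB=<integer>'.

m = 1316
d = (-11, -5);  v_rel = (-6, 1),  |v_rel|² = 37
v_rel×d = (-6)·(-5) − (1)·(-11) = 41
since m = R²·37 − 41²:  R² = (1681 + 1316) / 37 = 81
R = √81 = 9  ⇒  r_B = 9 − 3 = 6

rB=6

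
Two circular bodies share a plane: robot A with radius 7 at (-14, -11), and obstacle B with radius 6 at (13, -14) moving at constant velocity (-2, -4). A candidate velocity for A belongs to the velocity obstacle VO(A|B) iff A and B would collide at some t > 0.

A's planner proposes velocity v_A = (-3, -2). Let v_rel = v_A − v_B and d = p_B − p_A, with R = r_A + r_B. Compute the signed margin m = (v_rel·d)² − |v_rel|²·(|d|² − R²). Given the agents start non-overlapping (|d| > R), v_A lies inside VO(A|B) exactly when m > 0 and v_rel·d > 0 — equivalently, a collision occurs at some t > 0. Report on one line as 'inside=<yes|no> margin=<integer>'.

d = (27, -3),  |d|² = 738;  R = 7+6 = 13,  c = 738−13² = 569
v_rel = (-1, 2),  |v_rel|² = 5;  v_rel·d = (-1)·(27) + (2)·(-3) = -33
5·t² + 66·t + 569 = 0  ⇒  m = (-33)² − 5·569 = -1756
m = -1756 < 0,  v_rel·d = -33 < 0  ⇒  outside

inside=no margin=-1756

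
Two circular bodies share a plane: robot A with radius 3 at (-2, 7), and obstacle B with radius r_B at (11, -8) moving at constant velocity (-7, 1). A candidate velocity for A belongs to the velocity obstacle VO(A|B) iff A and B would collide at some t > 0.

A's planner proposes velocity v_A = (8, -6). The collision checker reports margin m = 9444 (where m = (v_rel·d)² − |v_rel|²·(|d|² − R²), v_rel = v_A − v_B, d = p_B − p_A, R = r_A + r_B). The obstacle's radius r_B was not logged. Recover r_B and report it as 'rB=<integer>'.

m = 9444
d = (13, -15);  v_rel = (15, -7),  |v_rel|² = 274
v_rel×d = (15)·(-15) − (-7)·(13) = -134
since m = R²·274 − (-134)²:  R² = (17956 + 9444) / 274 = 100
R = √100 = 10  ⇒  r_B = 10 − 3 = 7

rB=7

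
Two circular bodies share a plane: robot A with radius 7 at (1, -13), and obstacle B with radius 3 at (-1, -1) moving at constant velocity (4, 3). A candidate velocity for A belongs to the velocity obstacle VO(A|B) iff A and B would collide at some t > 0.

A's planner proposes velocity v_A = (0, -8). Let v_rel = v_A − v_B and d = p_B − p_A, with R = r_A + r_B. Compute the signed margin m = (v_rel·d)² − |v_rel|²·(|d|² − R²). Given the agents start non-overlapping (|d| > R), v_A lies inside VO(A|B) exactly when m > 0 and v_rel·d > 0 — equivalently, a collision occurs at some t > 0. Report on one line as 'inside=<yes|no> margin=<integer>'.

d = (-2, 12),  |d|² = 148;  R = 7+3 = 10,  c = 148−10² = 48
v_rel = (-4, -11),  |v_rel|² = 137;  v_rel·d = (-4)·(-2) + (-11)·(12) = -124
137·t² + 248·t + 48 = 0  ⇒  m = (-124)² − 137·48 = 8800
m = 8800 > 0,  v_rel·d = -124 < 0  ⇒  outside

inside=no margin=8800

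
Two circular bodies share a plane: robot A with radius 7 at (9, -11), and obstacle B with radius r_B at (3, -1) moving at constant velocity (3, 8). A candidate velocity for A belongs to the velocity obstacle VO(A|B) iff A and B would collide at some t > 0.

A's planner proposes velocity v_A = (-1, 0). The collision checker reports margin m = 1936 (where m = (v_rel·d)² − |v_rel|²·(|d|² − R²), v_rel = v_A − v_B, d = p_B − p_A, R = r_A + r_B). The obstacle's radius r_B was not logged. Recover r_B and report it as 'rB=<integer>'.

m = 1936
d = (-6, 10);  v_rel = (-4, -8),  |v_rel|² = 80
v_rel×d = (-4)·(10) − (-8)·(-6) = -88
since m = R²·80 − (-88)²:  R² = (7744 + 1936) / 80 = 121
R = √121 = 11  ⇒  r_B = 11 − 7 = 4

rB=4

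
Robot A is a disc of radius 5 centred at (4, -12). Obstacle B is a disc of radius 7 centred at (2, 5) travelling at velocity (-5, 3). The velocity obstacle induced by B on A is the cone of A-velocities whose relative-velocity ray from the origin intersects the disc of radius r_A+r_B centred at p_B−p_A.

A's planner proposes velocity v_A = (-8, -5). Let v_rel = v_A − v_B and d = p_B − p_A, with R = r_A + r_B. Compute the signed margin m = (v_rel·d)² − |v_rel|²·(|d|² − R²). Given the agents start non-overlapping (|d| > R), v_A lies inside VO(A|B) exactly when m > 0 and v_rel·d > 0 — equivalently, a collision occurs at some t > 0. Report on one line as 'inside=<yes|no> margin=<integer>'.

d = (-2, 17),  |d|² = 293;  R = 5+7 = 12,  c = 293−12² = 149
v_rel = (-3, -8),  |v_rel|² = 73;  v_rel·d = (-3)·(-2) + (-8)·(17) = -130
73·t² + 260·t + 149 = 0  ⇒  m = (-130)² − 73·149 = 6023
m = 6023 > 0,  v_rel·d = -130 < 0  ⇒  outside

inside=no margin=6023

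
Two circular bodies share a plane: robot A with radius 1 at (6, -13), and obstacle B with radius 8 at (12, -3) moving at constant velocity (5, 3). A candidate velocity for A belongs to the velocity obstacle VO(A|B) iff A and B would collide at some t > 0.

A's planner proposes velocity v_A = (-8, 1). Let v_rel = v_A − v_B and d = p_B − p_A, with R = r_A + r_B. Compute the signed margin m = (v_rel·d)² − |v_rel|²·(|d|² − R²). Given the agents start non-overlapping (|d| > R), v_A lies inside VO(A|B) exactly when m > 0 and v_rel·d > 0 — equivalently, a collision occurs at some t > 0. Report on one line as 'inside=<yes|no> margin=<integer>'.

d = (6, 10),  |d|² = 136;  R = 1+8 = 9,  c = 136−9² = 55
v_rel = (-13, -2),  |v_rel|² = 173;  v_rel·d = (-13)·(6) + (-2)·(10) = -98
173·t² + 196·t + 55 = 0  ⇒  m = (-98)² − 173·55 = 89
m = 89 > 0,  v_rel·d = -98 < 0  ⇒  outside

inside=no margin=89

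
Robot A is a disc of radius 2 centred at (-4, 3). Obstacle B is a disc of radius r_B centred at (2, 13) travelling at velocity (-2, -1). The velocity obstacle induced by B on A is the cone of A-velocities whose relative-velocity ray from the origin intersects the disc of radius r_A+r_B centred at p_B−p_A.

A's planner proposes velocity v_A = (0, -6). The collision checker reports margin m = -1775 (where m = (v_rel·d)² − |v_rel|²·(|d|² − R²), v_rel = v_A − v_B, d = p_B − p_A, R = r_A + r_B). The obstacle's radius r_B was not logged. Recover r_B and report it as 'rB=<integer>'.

m = -1775
d = (6, 10);  v_rel = (2, -5),  |v_rel|² = 29
v_rel×d = (2)·(10) − (-5)·(6) = 50
since m = R²·29 − 50²:  R² = (2500 + -1775) / 29 = 25
R = √25 = 5  ⇒  r_B = 5 − 2 = 3

rB=3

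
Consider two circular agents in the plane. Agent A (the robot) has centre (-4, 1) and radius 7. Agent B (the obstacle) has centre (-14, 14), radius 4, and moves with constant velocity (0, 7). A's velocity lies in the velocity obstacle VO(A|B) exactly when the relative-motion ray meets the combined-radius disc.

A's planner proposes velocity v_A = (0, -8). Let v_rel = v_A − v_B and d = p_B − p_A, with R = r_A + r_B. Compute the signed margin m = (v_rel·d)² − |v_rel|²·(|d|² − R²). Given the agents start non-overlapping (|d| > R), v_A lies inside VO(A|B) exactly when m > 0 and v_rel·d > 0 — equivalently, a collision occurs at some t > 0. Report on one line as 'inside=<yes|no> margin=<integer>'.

d = (-10, 13),  |d|² = 269;  R = 7+4 = 11,  c = 269−11² = 148
v_rel = (0, -15),  |v_rel|² = 225;  v_rel·d = (0)·(-10) + (-15)·(13) = -195
225·t² + 390·t + 148 = 0  ⇒  m = (-195)² − 225·148 = 4725
m = 4725 > 0,  v_rel·d = -195 < 0  ⇒  outside

inside=no margin=4725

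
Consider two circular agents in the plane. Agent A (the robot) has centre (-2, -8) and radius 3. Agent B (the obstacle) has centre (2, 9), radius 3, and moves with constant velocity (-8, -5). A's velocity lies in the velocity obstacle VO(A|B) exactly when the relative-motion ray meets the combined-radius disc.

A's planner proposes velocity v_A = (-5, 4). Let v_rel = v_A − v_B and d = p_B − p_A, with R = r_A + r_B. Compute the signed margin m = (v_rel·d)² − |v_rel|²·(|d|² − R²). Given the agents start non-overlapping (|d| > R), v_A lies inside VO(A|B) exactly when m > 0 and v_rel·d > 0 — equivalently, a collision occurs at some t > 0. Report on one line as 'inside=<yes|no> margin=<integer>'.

d = (4, 17),  |d|² = 305;  R = 3+3 = 6,  c = 305−6² = 269
v_rel = (3, 9),  |v_rel|² = 90;  v_rel·d = (3)·(4) + (9)·(17) = 165
90·t² − 330·t + 269 = 0  ⇒  m = 165² − 90·269 = 3015
m = 3015 > 0,  v_rel·d = 165 > 0  ⇒  inside

inside=yes margin=3015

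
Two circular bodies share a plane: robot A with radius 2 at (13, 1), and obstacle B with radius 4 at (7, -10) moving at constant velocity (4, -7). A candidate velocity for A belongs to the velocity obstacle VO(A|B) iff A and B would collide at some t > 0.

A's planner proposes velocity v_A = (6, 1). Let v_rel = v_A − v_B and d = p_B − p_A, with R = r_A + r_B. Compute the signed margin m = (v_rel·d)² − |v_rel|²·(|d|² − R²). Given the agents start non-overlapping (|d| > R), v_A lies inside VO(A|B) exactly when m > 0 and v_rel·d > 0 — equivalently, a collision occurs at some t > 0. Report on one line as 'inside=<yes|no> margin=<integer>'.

d = (-6, -11),  |d|² = 157;  R = 2+4 = 6,  c = 157−6² = 121
v_rel = (2, 8),  |v_rel|² = 68;  v_rel·d = (2)·(-6) + (8)·(-11) = -100
68·t² + 200·t + 121 = 0  ⇒  m = (-100)² − 68·121 = 1772
m = 1772 > 0,  v_rel·d = -100 < 0  ⇒  outside

inside=no margin=1772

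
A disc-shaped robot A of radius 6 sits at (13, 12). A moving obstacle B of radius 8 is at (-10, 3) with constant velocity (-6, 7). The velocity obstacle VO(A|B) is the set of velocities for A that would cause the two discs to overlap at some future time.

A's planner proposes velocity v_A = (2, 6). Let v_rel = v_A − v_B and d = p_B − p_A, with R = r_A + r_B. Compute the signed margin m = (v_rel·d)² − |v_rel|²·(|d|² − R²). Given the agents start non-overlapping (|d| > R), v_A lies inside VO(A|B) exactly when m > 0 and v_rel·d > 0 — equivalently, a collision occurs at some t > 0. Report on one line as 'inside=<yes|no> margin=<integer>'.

d = (-23, -9),  |d|² = 610;  R = 6+8 = 14,  c = 610−14² = 414
v_rel = (8, -1),  |v_rel|² = 65;  v_rel·d = (8)·(-23) + (-1)·(-9) = -175
65·t² + 350·t + 414 = 0  ⇒  m = (-175)² − 65·414 = 3715
m = 3715 > 0,  v_rel·d = -175 < 0  ⇒  outside

inside=no margin=3715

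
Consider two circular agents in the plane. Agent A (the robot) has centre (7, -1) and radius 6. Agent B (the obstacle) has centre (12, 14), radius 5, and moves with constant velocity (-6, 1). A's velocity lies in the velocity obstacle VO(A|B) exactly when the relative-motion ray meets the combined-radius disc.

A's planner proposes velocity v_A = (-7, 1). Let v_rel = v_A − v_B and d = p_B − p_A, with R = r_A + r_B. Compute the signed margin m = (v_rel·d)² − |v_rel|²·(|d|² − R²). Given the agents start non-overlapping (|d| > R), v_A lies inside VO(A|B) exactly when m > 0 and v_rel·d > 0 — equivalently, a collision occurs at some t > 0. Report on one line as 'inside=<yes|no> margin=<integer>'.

d = (5, 15),  |d|² = 250;  R = 6+5 = 11,  c = 250−11² = 129
v_rel = (-1, 0),  |v_rel|² = 1;  v_rel·d = (-1)·(5) + (0)·(15) = -5
1·t² + 10·t + 129 = 0  ⇒  m = (-5)² − 1·129 = -104
m = -104 < 0,  v_rel·d = -5 < 0  ⇒  outside

inside=no margin=-104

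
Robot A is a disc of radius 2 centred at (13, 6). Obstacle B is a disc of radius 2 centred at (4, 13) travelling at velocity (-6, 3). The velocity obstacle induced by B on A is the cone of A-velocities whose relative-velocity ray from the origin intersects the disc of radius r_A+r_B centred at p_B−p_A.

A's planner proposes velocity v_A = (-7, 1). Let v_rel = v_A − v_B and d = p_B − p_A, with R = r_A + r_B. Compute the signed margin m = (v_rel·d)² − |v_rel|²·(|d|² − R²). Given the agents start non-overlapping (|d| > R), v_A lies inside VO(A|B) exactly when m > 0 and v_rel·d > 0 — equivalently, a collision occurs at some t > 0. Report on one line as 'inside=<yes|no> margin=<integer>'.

d = (-9, 7),  |d|² = 130;  R = 2+2 = 4,  c = 130−4² = 114
v_rel = (-1, -2),  |v_rel|² = 5;  v_rel·d = (-1)·(-9) + (-2)·(7) = -5
5·t² + 10·t + 114 = 0  ⇒  m = (-5)² − 5·114 = -545
m = -545 < 0,  v_rel·d = -5 < 0  ⇒  outside

inside=no margin=-545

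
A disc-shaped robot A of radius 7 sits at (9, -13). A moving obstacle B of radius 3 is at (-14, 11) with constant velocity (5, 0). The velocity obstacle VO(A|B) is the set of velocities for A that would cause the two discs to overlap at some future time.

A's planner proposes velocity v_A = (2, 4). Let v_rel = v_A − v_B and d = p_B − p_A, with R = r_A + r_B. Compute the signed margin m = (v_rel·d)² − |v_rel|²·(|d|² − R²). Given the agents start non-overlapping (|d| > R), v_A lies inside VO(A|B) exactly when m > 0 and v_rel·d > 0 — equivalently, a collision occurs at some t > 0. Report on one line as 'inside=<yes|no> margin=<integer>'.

d = (-23, 24),  |d|² = 1105;  R = 7+3 = 10,  c = 1105−10² = 1005
v_rel = (-3, 4),  |v_rel|² = 25;  v_rel·d = (-3)·(-23) + (4)·(24) = 165
25·t² − 330·t + 1005 = 0  ⇒  m = 165² − 25·1005 = 2100
m = 2100 > 0,  v_rel·d = 165 > 0  ⇒  inside

inside=yes margin=2100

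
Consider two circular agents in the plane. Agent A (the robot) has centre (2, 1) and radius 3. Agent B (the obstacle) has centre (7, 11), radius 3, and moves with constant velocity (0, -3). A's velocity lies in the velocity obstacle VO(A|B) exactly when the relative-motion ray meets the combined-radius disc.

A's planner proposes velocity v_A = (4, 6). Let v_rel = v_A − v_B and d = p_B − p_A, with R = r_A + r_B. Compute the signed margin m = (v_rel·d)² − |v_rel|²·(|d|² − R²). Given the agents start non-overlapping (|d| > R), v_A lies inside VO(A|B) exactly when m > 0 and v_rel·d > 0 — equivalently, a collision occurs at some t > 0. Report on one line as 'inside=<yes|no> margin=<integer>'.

d = (5, 10),  |d|² = 125;  R = 3+3 = 6,  c = 125−6² = 89
v_rel = (4, 9),  |v_rel|² = 97;  v_rel·d = (4)·(5) + (9)·(10) = 110
97·t² − 220·t + 89 = 0  ⇒  m = 110² − 97·89 = 3467
m = 3467 > 0,  v_rel·d = 110 > 0  ⇒  inside

inside=yes margin=3467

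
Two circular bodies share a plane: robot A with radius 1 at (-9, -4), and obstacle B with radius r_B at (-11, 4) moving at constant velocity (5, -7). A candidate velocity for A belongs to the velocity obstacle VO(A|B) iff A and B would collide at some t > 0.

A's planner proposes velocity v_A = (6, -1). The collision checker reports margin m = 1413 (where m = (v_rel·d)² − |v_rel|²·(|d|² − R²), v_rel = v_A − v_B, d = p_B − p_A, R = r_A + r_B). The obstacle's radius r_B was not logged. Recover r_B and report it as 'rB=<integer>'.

m = 1413
d = (-2, 8);  v_rel = (1, 6),  |v_rel|² = 37
v_rel×d = (1)·(8) − (6)·(-2) = 20
since m = R²·37 − 20²:  R² = (400 + 1413) / 37 = 49
R = √49 = 7  ⇒  r_B = 7 − 1 = 6

rB=6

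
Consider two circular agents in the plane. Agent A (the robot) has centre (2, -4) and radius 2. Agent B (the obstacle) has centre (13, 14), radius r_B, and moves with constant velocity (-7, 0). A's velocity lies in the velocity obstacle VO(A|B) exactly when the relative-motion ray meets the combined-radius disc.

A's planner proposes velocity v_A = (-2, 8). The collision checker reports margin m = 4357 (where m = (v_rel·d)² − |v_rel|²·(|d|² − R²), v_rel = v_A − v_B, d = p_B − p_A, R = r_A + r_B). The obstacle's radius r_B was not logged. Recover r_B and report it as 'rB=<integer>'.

m = 4357
d = (11, 18);  v_rel = (5, 8),  |v_rel|² = 89
v_rel×d = (5)·(18) − (8)·(11) = 2
since m = R²·89 − 2²:  R² = (4 + 4357) / 89 = 49
R = √49 = 7  ⇒  r_B = 7 − 2 = 5

rB=5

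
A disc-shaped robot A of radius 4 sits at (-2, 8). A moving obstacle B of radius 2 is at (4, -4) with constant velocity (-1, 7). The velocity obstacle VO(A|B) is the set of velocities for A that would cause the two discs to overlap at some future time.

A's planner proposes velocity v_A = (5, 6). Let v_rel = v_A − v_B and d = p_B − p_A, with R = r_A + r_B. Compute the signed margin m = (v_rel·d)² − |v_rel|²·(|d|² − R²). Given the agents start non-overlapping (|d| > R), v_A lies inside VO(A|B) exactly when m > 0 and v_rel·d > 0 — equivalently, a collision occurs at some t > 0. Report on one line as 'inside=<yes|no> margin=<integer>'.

d = (6, -12),  |d|² = 180;  R = 4+2 = 6,  c = 180−6² = 144
v_rel = (6, -1),  |v_rel|² = 37;  v_rel·d = (6)·(6) + (-1)·(-12) = 48
37·t² − 96·t + 144 = 0  ⇒  m = 48² − 37·144 = -3024
m = -3024 < 0,  v_rel·d = 48 > 0  ⇒  outside

inside=no margin=-3024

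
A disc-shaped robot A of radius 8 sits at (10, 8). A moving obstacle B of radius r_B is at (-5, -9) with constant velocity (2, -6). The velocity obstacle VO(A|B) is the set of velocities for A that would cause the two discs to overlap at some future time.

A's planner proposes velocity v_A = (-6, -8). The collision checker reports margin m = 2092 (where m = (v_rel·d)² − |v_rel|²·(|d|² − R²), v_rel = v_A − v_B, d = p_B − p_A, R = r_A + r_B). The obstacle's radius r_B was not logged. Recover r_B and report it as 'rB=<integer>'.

m = 2092
d = (-15, -17);  v_rel = (-8, -2),  |v_rel|² = 68
v_rel×d = (-8)·(-17) − (-2)·(-15) = 106
since m = R²·68 − 106²:  R² = (11236 + 2092) / 68 = 196
R = √196 = 14  ⇒  r_B = 14 − 8 = 6

rB=6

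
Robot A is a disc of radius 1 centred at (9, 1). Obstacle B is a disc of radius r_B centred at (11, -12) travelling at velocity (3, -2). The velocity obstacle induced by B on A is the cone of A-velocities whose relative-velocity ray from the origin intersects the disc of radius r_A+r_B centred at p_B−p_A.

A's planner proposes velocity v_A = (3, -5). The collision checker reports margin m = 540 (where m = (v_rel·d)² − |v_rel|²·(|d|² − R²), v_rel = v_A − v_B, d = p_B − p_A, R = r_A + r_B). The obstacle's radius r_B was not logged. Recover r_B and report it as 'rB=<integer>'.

m = 540
d = (2, -13);  v_rel = (0, -3),  |v_rel|² = 9
v_rel×d = (0)·(-13) − (-3)·(2) = 6
since m = R²·9 − 6²:  R² = (36 + 540) / 9 = 64
R = √64 = 8  ⇒  r_B = 8 − 1 = 7

rB=7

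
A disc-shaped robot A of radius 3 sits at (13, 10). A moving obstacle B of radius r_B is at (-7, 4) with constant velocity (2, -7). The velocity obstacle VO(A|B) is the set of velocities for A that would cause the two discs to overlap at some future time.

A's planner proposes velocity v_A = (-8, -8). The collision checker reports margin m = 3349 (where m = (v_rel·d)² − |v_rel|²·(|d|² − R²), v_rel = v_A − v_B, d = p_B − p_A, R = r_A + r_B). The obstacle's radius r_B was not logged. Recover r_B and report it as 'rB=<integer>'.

m = 3349
d = (-20, -6);  v_rel = (-10, -1),  |v_rel|² = 101
v_rel×d = (-10)·(-6) − (-1)·(-20) = 40
since m = R²·101 − 40²:  R² = (1600 + 3349) / 101 = 49
R = √49 = 7  ⇒  r_B = 7 − 3 = 4

rB=4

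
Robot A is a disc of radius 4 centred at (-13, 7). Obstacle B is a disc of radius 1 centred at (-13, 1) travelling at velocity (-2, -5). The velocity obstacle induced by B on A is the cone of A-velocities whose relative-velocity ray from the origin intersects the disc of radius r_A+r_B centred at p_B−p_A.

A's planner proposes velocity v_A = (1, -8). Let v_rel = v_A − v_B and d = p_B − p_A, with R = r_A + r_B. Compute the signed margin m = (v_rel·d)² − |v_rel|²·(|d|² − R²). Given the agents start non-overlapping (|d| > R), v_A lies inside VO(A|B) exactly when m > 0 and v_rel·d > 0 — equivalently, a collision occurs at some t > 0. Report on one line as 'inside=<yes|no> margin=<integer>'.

d = (0, -6),  |d|² = 36;  R = 4+1 = 5,  c = 36−5² = 11
v_rel = (3, -3),  |v_rel|² = 18;  v_rel·d = (3)·(0) + (-3)·(-6) = 18
18·t² − 36·t + 11 = 0  ⇒  m = 18² − 18·11 = 126
m = 126 > 0,  v_rel·d = 18 > 0  ⇒  inside

inside=yes margin=126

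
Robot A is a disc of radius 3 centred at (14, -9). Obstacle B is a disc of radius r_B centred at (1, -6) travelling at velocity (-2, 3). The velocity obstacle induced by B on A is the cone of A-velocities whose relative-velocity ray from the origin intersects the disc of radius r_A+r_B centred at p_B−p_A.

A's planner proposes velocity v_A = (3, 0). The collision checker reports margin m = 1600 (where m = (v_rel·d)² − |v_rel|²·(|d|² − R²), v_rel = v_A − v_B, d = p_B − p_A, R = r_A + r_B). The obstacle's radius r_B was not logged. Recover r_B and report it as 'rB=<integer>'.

m = 1600
d = (-13, 3);  v_rel = (5, -3),  |v_rel|² = 34
v_rel×d = (5)·(3) − (-3)·(-13) = -24
since m = R²·34 − (-24)²:  R² = (576 + 1600) / 34 = 64
R = √64 = 8  ⇒  r_B = 8 − 3 = 5

rB=5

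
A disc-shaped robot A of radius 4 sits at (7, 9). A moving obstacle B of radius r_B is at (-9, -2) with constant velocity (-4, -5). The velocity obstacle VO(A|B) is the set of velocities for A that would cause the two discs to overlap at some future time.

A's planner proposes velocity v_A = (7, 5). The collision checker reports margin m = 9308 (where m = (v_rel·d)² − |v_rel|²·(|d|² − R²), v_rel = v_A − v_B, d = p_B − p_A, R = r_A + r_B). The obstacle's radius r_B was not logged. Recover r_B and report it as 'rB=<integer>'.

m = 9308
d = (-16, -11);  v_rel = (11, 10),  |v_rel|² = 221
v_rel×d = (11)·(-11) − (10)·(-16) = 39
since m = R²·221 − 39²:  R² = (1521 + 9308) / 221 = 49
R = √49 = 7  ⇒  r_B = 7 − 4 = 3

rB=3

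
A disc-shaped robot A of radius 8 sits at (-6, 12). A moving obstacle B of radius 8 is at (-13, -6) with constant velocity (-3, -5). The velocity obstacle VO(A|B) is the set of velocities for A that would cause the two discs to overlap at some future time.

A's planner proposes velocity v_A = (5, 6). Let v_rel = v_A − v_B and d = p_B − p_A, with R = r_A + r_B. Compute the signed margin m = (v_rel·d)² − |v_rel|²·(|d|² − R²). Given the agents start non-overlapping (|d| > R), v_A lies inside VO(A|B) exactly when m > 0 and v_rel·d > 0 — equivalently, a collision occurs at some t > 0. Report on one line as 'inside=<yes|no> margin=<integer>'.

d = (-7, -18),  |d|² = 373;  R = 8+8 = 16,  c = 373−16² = 117
v_rel = (8, 11),  |v_rel|² = 185;  v_rel·d = (8)·(-7) + (11)·(-18) = -254
185·t² + 508·t + 117 = 0  ⇒  m = (-254)² − 185·117 = 42871
m = 42871 > 0,  v_rel·d = -254 < 0  ⇒  outside

inside=no margin=42871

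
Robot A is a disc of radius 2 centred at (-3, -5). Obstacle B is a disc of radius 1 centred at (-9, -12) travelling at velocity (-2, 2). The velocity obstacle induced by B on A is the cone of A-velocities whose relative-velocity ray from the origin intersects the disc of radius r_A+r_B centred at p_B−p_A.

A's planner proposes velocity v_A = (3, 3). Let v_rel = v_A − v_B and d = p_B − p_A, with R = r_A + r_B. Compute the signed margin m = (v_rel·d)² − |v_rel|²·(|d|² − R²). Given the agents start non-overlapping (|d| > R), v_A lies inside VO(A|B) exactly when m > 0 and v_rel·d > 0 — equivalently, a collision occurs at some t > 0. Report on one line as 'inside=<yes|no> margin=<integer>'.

d = (-6, -7),  |d|² = 85;  R = 2+1 = 3,  c = 85−3² = 76
v_rel = (5, 1),  |v_rel|² = 26;  v_rel·d = (5)·(-6) + (1)·(-7) = -37
26·t² + 74·t + 76 = 0  ⇒  m = (-37)² − 26·76 = -607
m = -607 < 0,  v_rel·d = -37 < 0  ⇒  outside

inside=no margin=-607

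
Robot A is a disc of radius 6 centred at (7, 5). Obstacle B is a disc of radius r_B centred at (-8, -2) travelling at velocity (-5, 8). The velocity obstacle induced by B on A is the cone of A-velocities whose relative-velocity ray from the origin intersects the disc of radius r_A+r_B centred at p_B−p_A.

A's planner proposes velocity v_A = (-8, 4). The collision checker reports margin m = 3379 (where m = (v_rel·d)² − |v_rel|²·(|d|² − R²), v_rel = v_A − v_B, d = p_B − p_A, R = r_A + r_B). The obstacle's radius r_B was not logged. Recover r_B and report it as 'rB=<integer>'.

m = 3379
d = (-15, -7);  v_rel = (-3, -4),  |v_rel|² = 25
v_rel×d = (-3)·(-7) − (-4)·(-15) = -39
since m = R²·25 − (-39)²:  R² = (1521 + 3379) / 25 = 196
R = √196 = 14  ⇒  r_B = 14 − 6 = 8

rB=8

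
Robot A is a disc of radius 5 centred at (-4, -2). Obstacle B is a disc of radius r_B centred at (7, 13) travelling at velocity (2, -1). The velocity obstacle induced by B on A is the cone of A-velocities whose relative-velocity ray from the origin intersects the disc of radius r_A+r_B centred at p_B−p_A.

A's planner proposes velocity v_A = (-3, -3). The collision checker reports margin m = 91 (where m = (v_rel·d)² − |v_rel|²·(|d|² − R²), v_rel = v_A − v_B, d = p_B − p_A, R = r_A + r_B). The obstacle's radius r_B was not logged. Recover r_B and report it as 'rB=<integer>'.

m = 91
d = (11, 15);  v_rel = (-5, -2),  |v_rel|² = 29
v_rel×d = (-5)·(15) − (-2)·(11) = -53
since m = R²·29 − (-53)²:  R² = (2809 + 91) / 29 = 100
R = √100 = 10  ⇒  r_B = 10 − 5 = 5

rB=5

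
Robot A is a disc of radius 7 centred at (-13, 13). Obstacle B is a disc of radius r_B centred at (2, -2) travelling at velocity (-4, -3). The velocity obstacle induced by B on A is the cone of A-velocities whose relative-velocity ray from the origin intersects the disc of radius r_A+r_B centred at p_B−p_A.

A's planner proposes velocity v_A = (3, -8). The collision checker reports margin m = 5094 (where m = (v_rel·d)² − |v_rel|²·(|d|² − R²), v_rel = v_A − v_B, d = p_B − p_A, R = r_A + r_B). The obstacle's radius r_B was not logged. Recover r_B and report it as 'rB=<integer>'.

m = 5094
d = (15, -15);  v_rel = (7, -5),  |v_rel|² = 74
v_rel×d = (7)·(-15) − (-5)·(15) = -30
since m = R²·74 − (-30)²:  R² = (900 + 5094) / 74 = 81
R = √81 = 9  ⇒  r_B = 9 − 7 = 2

rB=2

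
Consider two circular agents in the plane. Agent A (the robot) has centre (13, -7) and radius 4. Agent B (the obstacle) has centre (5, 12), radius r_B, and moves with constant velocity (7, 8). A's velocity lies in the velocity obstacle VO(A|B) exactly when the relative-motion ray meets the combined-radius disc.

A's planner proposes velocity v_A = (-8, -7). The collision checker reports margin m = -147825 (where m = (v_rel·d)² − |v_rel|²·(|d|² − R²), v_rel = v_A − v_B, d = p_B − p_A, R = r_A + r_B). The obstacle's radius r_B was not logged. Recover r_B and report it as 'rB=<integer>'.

m = -147825
d = (-8, 19);  v_rel = (-15, -15),  |v_rel|² = 450
v_rel×d = (-15)·(19) − (-15)·(-8) = -405
since m = R²·450 − (-405)²:  R² = (164025 + -147825) / 450 = 36
R = √36 = 6  ⇒  r_B = 6 − 4 = 2

rB=2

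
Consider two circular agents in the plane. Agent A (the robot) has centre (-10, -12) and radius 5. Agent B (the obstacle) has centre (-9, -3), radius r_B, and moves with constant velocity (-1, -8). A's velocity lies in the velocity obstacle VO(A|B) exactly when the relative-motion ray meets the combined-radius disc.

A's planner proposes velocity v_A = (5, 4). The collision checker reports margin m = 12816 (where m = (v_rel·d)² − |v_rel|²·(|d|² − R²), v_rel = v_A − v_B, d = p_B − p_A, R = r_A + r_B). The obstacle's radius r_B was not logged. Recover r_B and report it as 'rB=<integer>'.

m = 12816
d = (1, 9);  v_rel = (6, 12),  |v_rel|² = 180
v_rel×d = (6)·(9) − (12)·(1) = 42
since m = R²·180 − 42²:  R² = (1764 + 12816) / 180 = 81
R = √81 = 9  ⇒  r_B = 9 − 5 = 4

rB=4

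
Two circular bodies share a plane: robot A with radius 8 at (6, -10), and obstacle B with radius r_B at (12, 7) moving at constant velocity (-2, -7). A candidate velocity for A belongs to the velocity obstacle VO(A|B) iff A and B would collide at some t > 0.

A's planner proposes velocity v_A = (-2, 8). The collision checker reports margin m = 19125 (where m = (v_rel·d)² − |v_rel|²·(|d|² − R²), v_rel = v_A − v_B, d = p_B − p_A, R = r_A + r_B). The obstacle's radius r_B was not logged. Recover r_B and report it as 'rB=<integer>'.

m = 19125
d = (6, 17);  v_rel = (0, 15),  |v_rel|² = 225
v_rel×d = (0)·(17) − (15)·(6) = -90
since m = R²·225 − (-90)²:  R² = (8100 + 19125) / 225 = 121
R = √121 = 11  ⇒  r_B = 11 − 8 = 3

rB=3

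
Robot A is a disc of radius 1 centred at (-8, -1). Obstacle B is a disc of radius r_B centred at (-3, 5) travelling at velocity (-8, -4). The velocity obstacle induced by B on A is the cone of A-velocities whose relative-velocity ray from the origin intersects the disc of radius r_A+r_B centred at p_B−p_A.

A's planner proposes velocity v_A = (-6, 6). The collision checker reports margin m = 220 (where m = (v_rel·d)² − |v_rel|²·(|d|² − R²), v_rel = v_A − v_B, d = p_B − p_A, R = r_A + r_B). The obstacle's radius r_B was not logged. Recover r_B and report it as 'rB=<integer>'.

m = 220
d = (5, 6);  v_rel = (2, 10),  |v_rel|² = 104
v_rel×d = (2)·(6) − (10)·(5) = -38
since m = R²·104 − (-38)²:  R² = (1444 + 220) / 104 = 16
R = √16 = 4  ⇒  r_B = 4 − 1 = 3

rB=3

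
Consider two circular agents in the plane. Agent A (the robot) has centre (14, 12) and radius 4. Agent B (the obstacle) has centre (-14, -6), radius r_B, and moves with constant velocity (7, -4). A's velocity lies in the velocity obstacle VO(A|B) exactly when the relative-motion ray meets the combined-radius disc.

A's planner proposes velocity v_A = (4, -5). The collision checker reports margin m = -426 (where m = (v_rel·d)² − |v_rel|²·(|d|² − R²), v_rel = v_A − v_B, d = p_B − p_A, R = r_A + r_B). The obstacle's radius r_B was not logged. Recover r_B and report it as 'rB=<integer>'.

m = -426
d = (-28, -18);  v_rel = (-3, -1),  |v_rel|² = 10
v_rel×d = (-3)·(-18) − (-1)·(-28) = 26
since m = R²·10 − 26²:  R² = (676 + -426) / 10 = 25
R = √25 = 5  ⇒  r_B = 5 − 4 = 1

rB=1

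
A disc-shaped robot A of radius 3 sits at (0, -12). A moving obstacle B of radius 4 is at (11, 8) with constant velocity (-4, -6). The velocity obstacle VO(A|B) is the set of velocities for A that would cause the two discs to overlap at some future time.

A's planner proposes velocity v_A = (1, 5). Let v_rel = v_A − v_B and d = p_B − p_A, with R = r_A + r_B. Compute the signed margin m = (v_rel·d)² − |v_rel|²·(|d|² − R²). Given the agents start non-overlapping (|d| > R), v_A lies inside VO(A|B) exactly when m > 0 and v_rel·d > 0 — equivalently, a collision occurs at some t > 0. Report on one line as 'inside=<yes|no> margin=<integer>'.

d = (11, 20),  |d|² = 521;  R = 3+4 = 7,  c = 521−7² = 472
v_rel = (5, 11),  |v_rel|² = 146;  v_rel·d = (5)·(11) + (11)·(20) = 275
146·t² − 550·t + 472 = 0  ⇒  m = 275² − 146·472 = 6713
m = 6713 > 0,  v_rel·d = 275 > 0  ⇒  inside

inside=yes margin=6713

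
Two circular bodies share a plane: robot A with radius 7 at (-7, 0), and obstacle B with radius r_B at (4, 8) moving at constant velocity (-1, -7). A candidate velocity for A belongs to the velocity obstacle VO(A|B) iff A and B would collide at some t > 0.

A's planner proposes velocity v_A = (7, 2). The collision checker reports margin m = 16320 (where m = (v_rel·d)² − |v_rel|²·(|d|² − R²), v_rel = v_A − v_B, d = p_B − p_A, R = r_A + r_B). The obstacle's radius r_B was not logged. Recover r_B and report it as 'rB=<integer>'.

m = 16320
d = (11, 8);  v_rel = (8, 9),  |v_rel|² = 145
v_rel×d = (8)·(8) − (9)·(11) = -35
since m = R²·145 − (-35)²:  R² = (1225 + 16320) / 145 = 121
R = √121 = 11  ⇒  r_B = 11 − 7 = 4

rB=4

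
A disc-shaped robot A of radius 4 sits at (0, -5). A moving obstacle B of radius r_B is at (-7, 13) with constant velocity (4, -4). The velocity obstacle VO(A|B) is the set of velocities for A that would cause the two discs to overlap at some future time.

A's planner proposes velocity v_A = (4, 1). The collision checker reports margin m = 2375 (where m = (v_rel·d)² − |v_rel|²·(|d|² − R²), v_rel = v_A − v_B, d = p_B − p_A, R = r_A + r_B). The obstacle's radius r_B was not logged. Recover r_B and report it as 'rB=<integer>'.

m = 2375
d = (-7, 18);  v_rel = (0, 5),  |v_rel|² = 25
v_rel×d = (0)·(18) − (5)·(-7) = 35
since m = R²·25 − 35²:  R² = (1225 + 2375) / 25 = 144
R = √144 = 12  ⇒  r_B = 12 − 4 = 8

rB=8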